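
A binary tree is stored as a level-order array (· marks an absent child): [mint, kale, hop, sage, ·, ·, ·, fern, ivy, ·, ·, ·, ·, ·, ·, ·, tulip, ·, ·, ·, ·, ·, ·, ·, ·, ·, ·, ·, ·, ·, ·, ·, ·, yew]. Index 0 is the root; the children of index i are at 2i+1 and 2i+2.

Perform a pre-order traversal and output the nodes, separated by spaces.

Pre-order visits the node, then its left subtree, then its right subtree.
Visit mint.
At mint: go left to kale.
  Visit kale.
  At kale: go left to sage.
    Visit sage.
    At sage: go left to fern.
      Visit fern.
      At fern: no left child.
      At fern: go right to tulip.
        Visit tulip.
        At tulip: go left to yew.
          yew is a leaf — visit yew.
        At tulip: no right child.
    At sage: go right to ivy.
      ivy is a leaf — visit ivy.
  At kale: no right child.
At mint: go right to hop.
  hop is a leaf — visit hop.

mint kale sage fern tulip yew ivy hop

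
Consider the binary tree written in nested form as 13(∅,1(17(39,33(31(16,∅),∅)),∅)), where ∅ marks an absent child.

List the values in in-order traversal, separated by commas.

In-order visits the left subtree, then the node, then the right subtree.
At 13: no left child.
Visit 13.
At 13: go right to 1.
  At 1: go left to 17.
    At 17: go left to 39.
      39 is a leaf — visit 39.
    Visit 17.
    At 17: go right to 33.
      At 33: go left to 31.
        At 31: go left to 16.
          16 is a leaf — visit 16.
        Visit 31.
        At 31: no right child.
      Visit 33.
      At 33: no right child.
  Visit 1.
  At 1: no right child.

13, 39, 17, 16, 31, 33, 1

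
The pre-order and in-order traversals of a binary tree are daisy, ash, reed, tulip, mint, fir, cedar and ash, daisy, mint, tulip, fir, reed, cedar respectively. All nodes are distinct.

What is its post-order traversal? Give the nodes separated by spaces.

The first element of pre-order is the root; it splits in-order into left and right subtrees.
Root daisy: left subtree has 1 node {ash}, right has 5 {mint, tulip, fir, reed, cedar}.
  Root reed: left subtree has 3 nodes {mint, tulip, fir}, right has 1 {cedar}.
    Root tulip: left subtree has 1 node {mint}, right has 1 {fir}.

ash mint fir tulip cedar reed daisy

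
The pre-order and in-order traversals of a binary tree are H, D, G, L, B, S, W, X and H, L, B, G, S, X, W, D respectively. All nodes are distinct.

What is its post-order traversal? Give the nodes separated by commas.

B, L, X, W, S, G, D, H

The first element of pre-order is the root; it splits in-order into left and right subtrees.
Root H: left subtree has 0 nodes { }, right has 7 {L, B, G, S, X, W, D}.
  Root D: left subtree has 6 nodes {L, B, G, S, X, W}, right has 0 { }.
    Root G: left subtree has 2 nodes {L, B}, right has 3 {S, X, W}.
      Root L: left subtree has 0 nodes { }, right has 1 {B}.
      Root S: left subtree has 0 nodes { }, right has 2 {X, W}.
        Root W: left subtree has 1 node {X}, right has 0 { }.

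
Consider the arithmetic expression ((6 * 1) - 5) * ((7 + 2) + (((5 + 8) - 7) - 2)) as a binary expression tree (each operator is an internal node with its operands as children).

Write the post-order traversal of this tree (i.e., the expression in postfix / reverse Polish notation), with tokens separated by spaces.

6 1 * 5 - 7 2 + 5 8 + 7 - 2 - + *

Post-order on an expression tree gives postfix notation: for each operator, emit left operand, right operand, then the operator.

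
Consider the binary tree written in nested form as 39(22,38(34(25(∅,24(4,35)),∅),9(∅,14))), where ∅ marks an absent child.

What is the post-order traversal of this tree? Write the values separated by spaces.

22 4 35 24 25 34 14 9 38 39

Post-order visits the left subtree, then the right subtree, then the node.
At 39: go left to 22.
  22 is a leaf — visit 22.
At 39: go right to 38.
  At 38: go left to 34.
    At 34: go left to 25.
      At 25: no left child.
      At 25: go right to 24.
        At 24: go left to 4.
          4 is a leaf — visit 4.
        At 24: go right to 35.
          35 is a leaf — visit 35.
        Visit 24.
      Visit 25.
    At 34: no right child.
    Visit 34.
  At 38: go right to 9.
    At 9: no left child.
    At 9: go right to 14.
      14 is a leaf — visit 14.
    Visit 9.
  Visit 38.
Visit 39.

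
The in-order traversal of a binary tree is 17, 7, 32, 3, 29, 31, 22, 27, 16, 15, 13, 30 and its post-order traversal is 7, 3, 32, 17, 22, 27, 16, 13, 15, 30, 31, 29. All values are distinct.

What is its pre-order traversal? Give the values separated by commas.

The last element of post-order is the root; it splits in-order into left and right subtrees.
Root 29: left subtree has 4 nodes {17, 7, 32, 3}, right has 7 {31, 22, 27, 16, 15, 13, 30}.
  Root 17: left subtree has 0 nodes { }, right has 3 {7, 32, 3}.
    Root 32: left subtree has 1 node {7}, right has 1 {3}.
  Root 31: left subtree has 0 nodes { }, right has 6 {22, 27, 16, 15, 13, 30}.
    Root 30: left subtree has 5 nodes {22, 27, 16, 15, 13}, right has 0 { }.
      Root 15: left subtree has 3 nodes {22, 27, 16}, right has 1 {13}.
        Root 16: left subtree has 2 nodes {22, 27}, right has 0 { }.
          Root 27: left subtree has 1 node {22}, right has 0 { }.

29, 17, 32, 7, 3, 31, 30, 15, 16, 27, 22, 13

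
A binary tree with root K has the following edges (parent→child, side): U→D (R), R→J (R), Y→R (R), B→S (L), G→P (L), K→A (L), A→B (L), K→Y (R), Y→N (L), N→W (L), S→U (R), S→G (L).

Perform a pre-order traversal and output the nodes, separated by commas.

Pre-order visits the node, then its left subtree, then its right subtree.
Visit K.
At K: go left to A.
  Visit A.
  At A: go left to B.
    Visit B.
    At B: go left to S.
      Visit S.
      At S: go left to G.
        Visit G.
        At G: go left to P.
          P is a leaf — visit P.
        At G: no right child.
      At S: go right to U.
        Visit U.
        At U: no left child.
        At U: go right to D.
          D is a leaf — visit D.
    At B: no right child.
  At A: no right child.
At K: go right to Y.
  Visit Y.
  At Y: go left to N.
    Visit N.
    At N: go left to W.
      W is a leaf — visit W.
    At N: no right child.
  At Y: go right to R.
    Visit R.
    At R: no left child.
    At R: go right to J.
      J is a leaf — visit J.

K, A, B, S, G, P, U, D, Y, N, W, R, J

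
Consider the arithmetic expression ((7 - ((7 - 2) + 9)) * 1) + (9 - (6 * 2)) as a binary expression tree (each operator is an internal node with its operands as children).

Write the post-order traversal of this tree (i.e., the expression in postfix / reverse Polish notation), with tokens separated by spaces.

7 7 2 - 9 + - 1 * 9 6 2 * - +

Post-order on an expression tree gives postfix notation: for each operator, emit left operand, right operand, then the operator.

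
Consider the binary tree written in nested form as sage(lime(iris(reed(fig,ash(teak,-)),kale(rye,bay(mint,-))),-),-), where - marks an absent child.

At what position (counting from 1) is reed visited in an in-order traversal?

2

In-order visits the left subtree, then the node, then the right subtree.
At sage: go left to lime.
  At lime: go left to iris.
    At iris: go left to reed.
      At reed: go left to fig.
        fig is a leaf — visit fig.
      Visit reed.
      At reed: go right to ash.
        At ash: go left to teak.
          teak is a leaf — visit teak.
        Visit ash.
        At ash: no right child.
    Visit iris.
    At iris: go right to kale.
      At kale: go left to rye.
        rye is a leaf — visit rye.
      Visit kale.
      At kale: go right to bay.
        At bay: go left to mint.
          mint is a leaf — visit mint.
        Visit bay.
        At bay: no right child.
  Visit lime.
  At lime: no right child.
Visit sage.
At sage: no right child.
Full in-order sequence: fig, reed, teak, ash, iris, rye, kale, mint, bay, lime, sage.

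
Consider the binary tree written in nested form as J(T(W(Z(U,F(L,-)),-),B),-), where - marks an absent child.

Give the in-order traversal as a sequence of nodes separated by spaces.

U Z L F W T B J

In-order visits the left subtree, then the node, then the right subtree.
At J: go left to T.
  At T: go left to W.
    At W: go left to Z.
      At Z: go left to U.
        U is a leaf — visit U.
      Visit Z.
      At Z: go right to F.
        At F: go left to L.
          L is a leaf — visit L.
        Visit F.
        At F: no right child.
    Visit W.
    At W: no right child.
  Visit T.
  At T: go right to B.
    B is a leaf — visit B.
Visit J.
At J: no right child.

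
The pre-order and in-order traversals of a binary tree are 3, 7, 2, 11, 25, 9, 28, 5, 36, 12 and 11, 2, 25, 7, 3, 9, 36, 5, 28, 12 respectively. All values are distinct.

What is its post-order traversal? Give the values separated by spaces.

The first element of pre-order is the root; it splits in-order into left and right subtrees.
Root 3: left subtree has 4 nodes {11, 2, 25, 7}, right has 5 {9, 36, 5, 28, 12}.
  Root 7: left subtree has 3 nodes {11, 2, 25}, right has 0 { }.
    Root 2: left subtree has 1 node {11}, right has 1 {25}.
  Root 9: left subtree has 0 nodes { }, right has 4 {36, 5, 28, 12}.
    Root 28: left subtree has 2 nodes {36, 5}, right has 1 {12}.
      Root 5: left subtree has 1 node {36}, right has 0 { }.

11 25 2 7 36 5 12 28 9 3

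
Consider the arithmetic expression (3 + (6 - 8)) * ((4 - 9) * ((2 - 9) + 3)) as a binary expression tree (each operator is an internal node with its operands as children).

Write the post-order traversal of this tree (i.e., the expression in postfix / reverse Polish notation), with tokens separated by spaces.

Post-order on an expression tree gives postfix notation: for each operator, emit left operand, right operand, then the operator.

3 6 8 - + 4 9 - 2 9 - 3 + * *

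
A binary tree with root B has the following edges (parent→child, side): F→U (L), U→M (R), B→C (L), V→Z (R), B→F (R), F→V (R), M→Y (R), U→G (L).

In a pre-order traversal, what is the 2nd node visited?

C

Pre-order visits the node, then its left subtree, then its right subtree.
Visit B.
At B: go left to C.
  C is a leaf — visit C.
At B: go right to F.
  Visit F.
  At F: go left to U.
    Visit U.
    At U: go left to G.
      G is a leaf — visit G.
    At U: go right to M.
      Visit M.
      At M: no left child.
      At M: go right to Y.
        Y is a leaf — visit Y.
  At F: go right to V.
    Visit V.
    At V: no left child.
    At V: go right to Z.
      Z is a leaf — visit Z.
Full pre-order sequence: B, C, F, U, G, M, Y, V, Z.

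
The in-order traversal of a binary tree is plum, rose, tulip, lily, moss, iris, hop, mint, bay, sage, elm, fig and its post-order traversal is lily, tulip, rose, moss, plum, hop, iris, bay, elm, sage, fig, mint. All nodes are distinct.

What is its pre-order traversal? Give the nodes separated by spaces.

mint iris plum moss rose tulip lily hop fig sage bay elm

The last element of post-order is the root; it splits in-order into left and right subtrees.
Root mint: left subtree has 7 nodes {plum, rose, tulip, lily, moss, iris, hop}, right has 4 {bay, sage, elm, fig}.
  Root iris: left subtree has 5 nodes {plum, rose, tulip, lily, moss}, right has 1 {hop}.
    Root plum: left subtree has 0 nodes { }, right has 4 {rose, tulip, lily, moss}.
      Root moss: left subtree has 3 nodes {rose, tulip, lily}, right has 0 { }.
        Root rose: left subtree has 0 nodes { }, right has 2 {tulip, lily}.
          Root tulip: left subtree has 0 nodes { }, right has 1 {lily}.
  Root fig: left subtree has 3 nodes {bay, sage, elm}, right has 0 { }.
    Root sage: left subtree has 1 node {bay}, right has 1 {elm}.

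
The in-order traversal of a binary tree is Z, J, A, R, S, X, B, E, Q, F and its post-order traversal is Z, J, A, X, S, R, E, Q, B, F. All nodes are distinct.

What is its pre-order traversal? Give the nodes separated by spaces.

The last element of post-order is the root; it splits in-order into left and right subtrees.
Root F: left subtree has 9 nodes {Z, J, A, R, S, X, B, E, Q}, right has 0 { }.
  Root B: left subtree has 6 nodes {Z, J, A, R, S, X}, right has 2 {E, Q}.
    Root R: left subtree has 3 nodes {Z, J, A}, right has 2 {S, X}.
      Root A: left subtree has 2 nodes {Z, J}, right has 0 { }.
        Root J: left subtree has 1 node {Z}, right has 0 { }.
      Root S: left subtree has 0 nodes { }, right has 1 {X}.
    Root Q: left subtree has 1 node {E}, right has 0 { }.

F B R A J Z S X Q E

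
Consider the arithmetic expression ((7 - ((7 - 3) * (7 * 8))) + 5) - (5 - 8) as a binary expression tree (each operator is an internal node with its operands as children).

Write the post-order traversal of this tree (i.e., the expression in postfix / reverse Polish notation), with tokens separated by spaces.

7 7 3 - 7 8 * * - 5 + 5 8 - -

Post-order on an expression tree gives postfix notation: for each operator, emit left operand, right operand, then the operator.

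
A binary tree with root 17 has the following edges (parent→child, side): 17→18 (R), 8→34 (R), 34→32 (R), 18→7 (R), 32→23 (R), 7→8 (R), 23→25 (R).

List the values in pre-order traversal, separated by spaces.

17 18 7 8 34 32 23 25

Pre-order visits the node, then its left subtree, then its right subtree.
Visit 17.
At 17: no left child.
At 17: go right to 18.
  Visit 18.
  At 18: no left child.
  At 18: go right to 7.
    Visit 7.
    At 7: no left child.
    At 7: go right to 8.
      Visit 8.
      At 8: no left child.
      At 8: go right to 34.
        Visit 34.
        At 34: no left child.
        At 34: go right to 32.
          Visit 32.
          At 32: no left child.
          At 32: go right to 23.
            Visit 23.
            At 23: no left child.
            At 23: go right to 25.
              25 is a leaf — visit 25.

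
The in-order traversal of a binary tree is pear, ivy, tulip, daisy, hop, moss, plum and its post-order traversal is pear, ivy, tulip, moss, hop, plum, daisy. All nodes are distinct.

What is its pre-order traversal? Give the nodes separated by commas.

daisy, tulip, ivy, pear, plum, hop, moss

The last element of post-order is the root; it splits in-order into left and right subtrees.
Root daisy: left subtree has 3 nodes {pear, ivy, tulip}, right has 3 {hop, moss, plum}.
  Root tulip: left subtree has 2 nodes {pear, ivy}, right has 0 { }.
    Root ivy: left subtree has 1 node {pear}, right has 0 { }.
  Root plum: left subtree has 2 nodes {hop, moss}, right has 0 { }.
    Root hop: left subtree has 0 nodes { }, right has 1 {moss}.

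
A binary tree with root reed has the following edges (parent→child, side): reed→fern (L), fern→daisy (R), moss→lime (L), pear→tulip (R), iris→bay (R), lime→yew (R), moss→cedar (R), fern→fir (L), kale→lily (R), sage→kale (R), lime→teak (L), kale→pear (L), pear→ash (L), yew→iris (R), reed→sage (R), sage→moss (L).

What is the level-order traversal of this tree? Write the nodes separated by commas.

reed, fern, sage, fir, daisy, moss, kale, lime, cedar, pear, lily, teak, yew, ash, tulip, iris, bay

Level-order visits nodes level by level from the root, left to right within each level.
Level 0: reed
Level 1: fern, sage
Level 2: fir, daisy, moss, kale
Level 3: lime, cedar, pear, lily
Level 4: teak, yew, ash, tulip
Level 5: iris
Level 6: bay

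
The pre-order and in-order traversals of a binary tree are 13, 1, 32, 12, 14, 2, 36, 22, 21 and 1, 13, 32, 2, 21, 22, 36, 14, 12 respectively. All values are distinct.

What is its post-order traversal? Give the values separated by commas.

1, 21, 22, 36, 2, 14, 12, 32, 13

The first element of pre-order is the root; it splits in-order into left and right subtrees.
Root 13: left subtree has 1 node {1}, right has 7 {32, 2, 21, 22, 36, 14, 12}.
  Root 32: left subtree has 0 nodes { }, right has 6 {2, 21, 22, 36, 14, 12}.
    Root 12: left subtree has 5 nodes {2, 21, 22, 36, 14}, right has 0 { }.
      Root 14: left subtree has 4 nodes {2, 21, 22, 36}, right has 0 { }.
        Root 2: left subtree has 0 nodes { }, right has 3 {21, 22, 36}.
          Root 36: left subtree has 2 nodes {21, 22}, right has 0 { }.
            Root 22: left subtree has 1 node {21}, right has 0 { }.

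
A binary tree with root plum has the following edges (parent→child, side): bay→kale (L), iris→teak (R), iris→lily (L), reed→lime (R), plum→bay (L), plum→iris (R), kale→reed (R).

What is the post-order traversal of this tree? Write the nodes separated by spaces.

Post-order visits the left subtree, then the right subtree, then the node.
At plum: go left to bay.
  At bay: go left to kale.
    At kale: no left child.
    At kale: go right to reed.
      At reed: no left child.
      At reed: go right to lime.
        lime is a leaf — visit lime.
      Visit reed.
    Visit kale.
  At bay: no right child.
  Visit bay.
At plum: go right to iris.
  At iris: go left to lily.
    lily is a leaf — visit lily.
  At iris: go right to teak.
    teak is a leaf — visit teak.
  Visit iris.
Visit plum.

lime reed kale bay lily teak iris plum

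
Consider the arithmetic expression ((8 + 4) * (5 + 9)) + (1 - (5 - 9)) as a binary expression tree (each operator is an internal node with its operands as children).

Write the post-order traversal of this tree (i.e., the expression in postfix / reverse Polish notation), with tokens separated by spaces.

8 4 + 5 9 + * 1 5 9 - - +

Post-order on an expression tree gives postfix notation: for each operator, emit left operand, right operand, then the operator.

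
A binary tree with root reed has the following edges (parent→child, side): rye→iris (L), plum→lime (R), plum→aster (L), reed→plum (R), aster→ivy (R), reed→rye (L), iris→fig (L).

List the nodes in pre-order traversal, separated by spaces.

reed rye iris fig plum aster ivy lime

Pre-order visits the node, then its left subtree, then its right subtree.
Visit reed.
At reed: go left to rye.
  Visit rye.
  At rye: go left to iris.
    Visit iris.
    At iris: go left to fig.
      fig is a leaf — visit fig.
    At iris: no right child.
  At rye: no right child.
At reed: go right to plum.
  Visit plum.
  At plum: go left to aster.
    Visit aster.
    At aster: no left child.
    At aster: go right to ivy.
      ivy is a leaf — visit ivy.
  At plum: go right to lime.
    lime is a leaf — visit lime.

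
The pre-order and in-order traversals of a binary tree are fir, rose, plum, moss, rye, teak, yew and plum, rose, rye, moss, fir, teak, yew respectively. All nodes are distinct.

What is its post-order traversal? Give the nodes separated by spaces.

plum rye moss rose yew teak fir

The first element of pre-order is the root; it splits in-order into left and right subtrees.
Root fir: left subtree has 4 nodes {plum, rose, rye, moss}, right has 2 {teak, yew}.
  Root rose: left subtree has 1 node {plum}, right has 2 {rye, moss}.
    Root moss: left subtree has 1 node {rye}, right has 0 { }.
  Root teak: left subtree has 0 nodes { }, right has 1 {yew}.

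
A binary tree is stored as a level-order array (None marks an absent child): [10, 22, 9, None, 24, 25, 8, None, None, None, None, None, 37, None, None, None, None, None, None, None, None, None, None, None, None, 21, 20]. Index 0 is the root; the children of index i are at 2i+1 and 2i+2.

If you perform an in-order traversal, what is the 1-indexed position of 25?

In-order visits the left subtree, then the node, then the right subtree.
At 10: go left to 22.
  At 22: no left child.
  Visit 22.
  At 22: go right to 24.
    24 is a leaf — visit 24.
Visit 10.
At 10: go right to 9.
  At 9: go left to 25.
    At 25: no left child.
    Visit 25.
    At 25: go right to 37.
      At 37: go left to 21.
        21 is a leaf — visit 21.
      Visit 37.
      At 37: go right to 20.
        20 is a leaf — visit 20.
  Visit 9.
  At 9: go right to 8.
    8 is a leaf — visit 8.
Full in-order sequence: 22, 24, 10, 25, 21, 37, 20, 9, 8.

4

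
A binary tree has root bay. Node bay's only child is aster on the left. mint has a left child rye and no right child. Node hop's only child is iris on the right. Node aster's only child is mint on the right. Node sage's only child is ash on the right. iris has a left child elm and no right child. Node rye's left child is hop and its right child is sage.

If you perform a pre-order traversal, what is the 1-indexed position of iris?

Pre-order visits the node, then its left subtree, then its right subtree.
Visit bay.
At bay: go left to aster.
  Visit aster.
  At aster: no left child.
  At aster: go right to mint.
    Visit mint.
    At mint: go left to rye.
      Visit rye.
      At rye: go left to hop.
        Visit hop.
        At hop: no left child.
        At hop: go right to iris.
          Visit iris.
          At iris: go left to elm.
            elm is a leaf — visit elm.
          At iris: no right child.
      At rye: go right to sage.
        Visit sage.
        At sage: no left child.
        At sage: go right to ash.
          ash is a leaf — visit ash.
    At mint: no right child.
At bay: no right child.
Full pre-order sequence: bay, aster, mint, rye, hop, iris, elm, sage, ash.

6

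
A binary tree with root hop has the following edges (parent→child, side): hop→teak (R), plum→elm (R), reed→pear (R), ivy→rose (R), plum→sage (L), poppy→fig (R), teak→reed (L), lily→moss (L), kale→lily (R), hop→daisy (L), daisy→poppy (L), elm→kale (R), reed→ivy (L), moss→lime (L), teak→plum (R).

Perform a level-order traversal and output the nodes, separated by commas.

Level-order visits nodes level by level from the root, left to right within each level.
Level 0: hop
Level 1: daisy, teak
Level 2: poppy, reed, plum
Level 3: fig, ivy, pear, sage, elm
Level 4: rose, kale
Level 5: lily
Level 6: moss
Level 7: lime

hop, daisy, teak, poppy, reed, plum, fig, ivy, pear, sage, elm, rose, kale, lily, moss, lime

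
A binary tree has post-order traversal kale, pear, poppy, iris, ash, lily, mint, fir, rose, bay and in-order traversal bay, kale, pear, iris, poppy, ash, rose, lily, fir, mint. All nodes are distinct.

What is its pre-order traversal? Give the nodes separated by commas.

bay, rose, ash, iris, pear, kale, poppy, fir, lily, mint

The last element of post-order is the root; it splits in-order into left and right subtrees.
Root bay: left subtree has 0 nodes { }, right has 9 {kale, pear, iris, poppy, ash, rose, lily, fir, mint}.
  Root rose: left subtree has 5 nodes {kale, pear, iris, poppy, ash}, right has 3 {lily, fir, mint}.
    Root ash: left subtree has 4 nodes {kale, pear, iris, poppy}, right has 0 { }.
      Root iris: left subtree has 2 nodes {kale, pear}, right has 1 {poppy}.
        Root pear: left subtree has 1 node {kale}, right has 0 { }.
    Root fir: left subtree has 1 node {lily}, right has 1 {mint}.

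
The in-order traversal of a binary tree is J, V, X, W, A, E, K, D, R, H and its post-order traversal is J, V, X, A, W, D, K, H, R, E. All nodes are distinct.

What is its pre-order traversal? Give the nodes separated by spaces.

E W X V J A R K D H

The last element of post-order is the root; it splits in-order into left and right subtrees.
Root E: left subtree has 5 nodes {J, V, X, W, A}, right has 4 {K, D, R, H}.
  Root W: left subtree has 3 nodes {J, V, X}, right has 1 {A}.
    Root X: left subtree has 2 nodes {J, V}, right has 0 { }.
      Root V: left subtree has 1 node {J}, right has 0 { }.
  Root R: left subtree has 2 nodes {K, D}, right has 1 {H}.
    Root K: left subtree has 0 nodes { }, right has 1 {D}.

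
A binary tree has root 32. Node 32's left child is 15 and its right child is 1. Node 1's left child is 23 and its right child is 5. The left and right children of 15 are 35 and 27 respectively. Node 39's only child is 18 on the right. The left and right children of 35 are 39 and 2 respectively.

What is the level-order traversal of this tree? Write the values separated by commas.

32, 15, 1, 35, 27, 23, 5, 39, 2, 18

Level-order visits nodes level by level from the root, left to right within each level.
Level 0: 32
Level 1: 15, 1
Level 2: 35, 27, 23, 5
Level 3: 39, 2
Level 4: 18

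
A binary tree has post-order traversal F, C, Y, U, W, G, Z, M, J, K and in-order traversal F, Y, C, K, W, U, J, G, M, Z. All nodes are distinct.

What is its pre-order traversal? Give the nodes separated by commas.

K, Y, F, C, J, W, U, M, G, Z

The last element of post-order is the root; it splits in-order into left and right subtrees.
Root K: left subtree has 3 nodes {F, Y, C}, right has 6 {W, U, J, G, M, Z}.
  Root Y: left subtree has 1 node {F}, right has 1 {C}.
  Root J: left subtree has 2 nodes {W, U}, right has 3 {G, M, Z}.
    Root W: left subtree has 0 nodes { }, right has 1 {U}.
    Root M: left subtree has 1 node {G}, right has 1 {Z}.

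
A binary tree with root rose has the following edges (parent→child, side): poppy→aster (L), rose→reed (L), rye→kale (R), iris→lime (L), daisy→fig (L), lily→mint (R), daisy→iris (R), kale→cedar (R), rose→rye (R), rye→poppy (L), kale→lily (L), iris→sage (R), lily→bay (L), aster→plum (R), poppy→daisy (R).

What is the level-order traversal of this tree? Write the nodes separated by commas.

rose, reed, rye, poppy, kale, aster, daisy, lily, cedar, plum, fig, iris, bay, mint, lime, sage

Level-order visits nodes level by level from the root, left to right within each level.
Level 0: rose
Level 1: reed, rye
Level 2: poppy, kale
Level 3: aster, daisy, lily, cedar
Level 4: plum, fig, iris, bay, mint
Level 5: lime, sage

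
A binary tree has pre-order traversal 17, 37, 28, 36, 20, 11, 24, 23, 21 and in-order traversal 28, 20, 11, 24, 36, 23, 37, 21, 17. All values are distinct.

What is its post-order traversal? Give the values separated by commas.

The first element of pre-order is the root; it splits in-order into left and right subtrees.
Root 17: left subtree has 8 nodes {28, 20, 11, 24, 36, 23, 37, 21}, right has 0 { }.
  Root 37: left subtree has 6 nodes {28, 20, 11, 24, 36, 23}, right has 1 {21}.
    Root 28: left subtree has 0 nodes { }, right has 5 {20, 11, 24, 36, 23}.
      Root 36: left subtree has 3 nodes {20, 11, 24}, right has 1 {23}.
        Root 20: left subtree has 0 nodes { }, right has 2 {11, 24}.
          Root 11: left subtree has 0 nodes { }, right has 1 {24}.

24, 11, 20, 23, 36, 28, 21, 37, 17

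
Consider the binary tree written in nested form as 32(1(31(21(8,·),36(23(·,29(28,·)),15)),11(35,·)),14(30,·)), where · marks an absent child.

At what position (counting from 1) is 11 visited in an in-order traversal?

In-order visits the left subtree, then the node, then the right subtree.
At 32: go left to 1.
  At 1: go left to 31.
    At 31: go left to 21.
      At 21: go left to 8.
        8 is a leaf — visit 8.
      Visit 21.
      At 21: no right child.
    Visit 31.
    At 31: go right to 36.
      At 36: go left to 23.
        At 23: no left child.
        Visit 23.
        At 23: go right to 29.
          At 29: go left to 28.
            28 is a leaf — visit 28.
          Visit 29.
          At 29: no right child.
      Visit 36.
      At 36: go right to 15.
        15 is a leaf — visit 15.
  Visit 1.
  At 1: go right to 11.
    At 11: go left to 35.
      35 is a leaf — visit 35.
    Visit 11.
    At 11: no right child.
Visit 32.
At 32: go right to 14.
  At 14: go left to 30.
    30 is a leaf — visit 30.
  Visit 14.
  At 14: no right child.
Full in-order sequence: 8, 21, 31, 23, 28, 29, 36, 15, 1, 35, 11, 32, 30, 14.

11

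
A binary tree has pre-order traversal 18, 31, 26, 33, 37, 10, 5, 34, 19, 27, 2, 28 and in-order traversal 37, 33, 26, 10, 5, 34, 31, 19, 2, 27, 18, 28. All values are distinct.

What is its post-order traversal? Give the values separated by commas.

37, 33, 34, 5, 10, 26, 2, 27, 19, 31, 28, 18

The first element of pre-order is the root; it splits in-order into left and right subtrees.
Root 18: left subtree has 10 nodes {37, 33, 26, 10, 5, 34, 31, 19, 2, 27}, right has 1 {28}.
  Root 31: left subtree has 6 nodes {37, 33, 26, 10, 5, 34}, right has 3 {19, 2, 27}.
    Root 26: left subtree has 2 nodes {37, 33}, right has 3 {10, 5, 34}.
      Root 33: left subtree has 1 node {37}, right has 0 { }.
      Root 10: left subtree has 0 nodes { }, right has 2 {5, 34}.
        Root 5: left subtree has 0 nodes { }, right has 1 {34}.
    Root 19: left subtree has 0 nodes { }, right has 2 {2, 27}.
      Root 27: left subtree has 1 node {2}, right has 0 { }.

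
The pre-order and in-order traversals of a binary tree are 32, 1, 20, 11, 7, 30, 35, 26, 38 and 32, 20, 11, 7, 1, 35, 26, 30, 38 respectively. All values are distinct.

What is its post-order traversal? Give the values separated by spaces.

7 11 20 26 35 38 30 1 32

The first element of pre-order is the root; it splits in-order into left and right subtrees.
Root 32: left subtree has 0 nodes { }, right has 8 {20, 11, 7, 1, 35, 26, 30, 38}.
  Root 1: left subtree has 3 nodes {20, 11, 7}, right has 4 {35, 26, 30, 38}.
    Root 20: left subtree has 0 nodes { }, right has 2 {11, 7}.
      Root 11: left subtree has 0 nodes { }, right has 1 {7}.
    Root 30: left subtree has 2 nodes {35, 26}, right has 1 {38}.
      Root 35: left subtree has 0 nodes { }, right has 1 {26}.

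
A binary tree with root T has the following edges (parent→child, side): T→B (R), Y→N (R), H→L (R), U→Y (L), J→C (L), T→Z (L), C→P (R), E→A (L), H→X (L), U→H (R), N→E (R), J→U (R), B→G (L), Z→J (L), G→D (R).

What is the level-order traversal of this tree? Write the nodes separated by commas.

Level-order visits nodes level by level from the root, left to right within each level.
Level 0: T
Level 1: Z, B
Level 2: J, G
Level 3: C, U, D
Level 4: P, Y, H
Level 5: N, X, L
Level 6: E
Level 7: A

T, Z, B, J, G, C, U, D, P, Y, H, N, X, L, E, A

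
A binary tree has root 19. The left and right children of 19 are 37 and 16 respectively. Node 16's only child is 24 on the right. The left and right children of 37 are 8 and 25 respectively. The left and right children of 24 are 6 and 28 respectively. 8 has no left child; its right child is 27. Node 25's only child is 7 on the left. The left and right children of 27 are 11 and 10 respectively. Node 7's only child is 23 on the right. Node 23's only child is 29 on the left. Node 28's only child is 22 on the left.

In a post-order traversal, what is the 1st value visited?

11

Post-order visits the left subtree, then the right subtree, then the node.
At 19: go left to 37.
  At 37: go left to 8.
    At 8: no left child.
    At 8: go right to 27.
      At 27: go left to 11.
        11 is a leaf — visit 11.
      At 27: go right to 10.
        10 is a leaf — visit 10.
      Visit 27.
    Visit 8.
  At 37: go right to 25.
    At 25: go left to 7.
      At 7: no left child.
      At 7: go right to 23.
        At 23: go left to 29.
          29 is a leaf — visit 29.
        At 23: no right child.
        Visit 23.
      Visit 7.
    At 25: no right child.
    Visit 25.
  Visit 37.
At 19: go right to 16.
  At 16: no left child.
  At 16: go right to 24.
    At 24: go left to 6.
      6 is a leaf — visit 6.
    At 24: go right to 28.
      At 28: go left to 22.
        22 is a leaf — visit 22.
      At 28: no right child.
      Visit 28.
    Visit 24.
  Visit 16.
Visit 19.
Full post-order sequence: 11, 10, 27, 8, 29, 23, 7, 25, 37, 6, 22, 28, 24, 16, 19.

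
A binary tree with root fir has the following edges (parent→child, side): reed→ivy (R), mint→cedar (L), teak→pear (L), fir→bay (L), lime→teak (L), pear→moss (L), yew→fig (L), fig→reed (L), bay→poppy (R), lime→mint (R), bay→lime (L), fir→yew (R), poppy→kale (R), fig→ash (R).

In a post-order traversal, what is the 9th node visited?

Post-order visits the left subtree, then the right subtree, then the node.
At fir: go left to bay.
  At bay: go left to lime.
    At lime: go left to teak.
      At teak: go left to pear.
        At pear: go left to moss.
          moss is a leaf — visit moss.
        At pear: no right child.
        Visit pear.
      At teak: no right child.
      Visit teak.
    At lime: go right to mint.
      At mint: go left to cedar.
        cedar is a leaf — visit cedar.
      At mint: no right child.
      Visit mint.
    Visit lime.
  At bay: go right to poppy.
    At poppy: no left child.
    At poppy: go right to kale.
      kale is a leaf — visit kale.
    Visit poppy.
  Visit bay.
At fir: go right to yew.
  At yew: go left to fig.
    At fig: go left to reed.
      At reed: no left child.
      At reed: go right to ivy.
        ivy is a leaf — visit ivy.
      Visit reed.
    At fig: go right to ash.
      ash is a leaf — visit ash.
    Visit fig.
  At yew: no right child.
  Visit yew.
Visit fir.
Full post-order sequence: moss, pear, teak, cedar, mint, lime, kale, poppy, bay, ivy, reed, ash, fig, yew, fir.

bay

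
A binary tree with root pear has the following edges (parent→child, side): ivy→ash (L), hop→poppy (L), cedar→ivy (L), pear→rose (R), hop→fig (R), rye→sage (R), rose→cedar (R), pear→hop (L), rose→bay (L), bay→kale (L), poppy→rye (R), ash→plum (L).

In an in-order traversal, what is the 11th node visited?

In-order visits the left subtree, then the node, then the right subtree.
At pear: go left to hop.
  At hop: go left to poppy.
    At poppy: no left child.
    Visit poppy.
    At poppy: go right to rye.
      At rye: no left child.
      Visit rye.
      At rye: go right to sage.
        sage is a leaf — visit sage.
  Visit hop.
  At hop: go right to fig.
    fig is a leaf — visit fig.
Visit pear.
At pear: go right to rose.
  At rose: go left to bay.
    At bay: go left to kale.
      kale is a leaf — visit kale.
    Visit bay.
    At bay: no right child.
  Visit rose.
  At rose: go right to cedar.
    At cedar: go left to ivy.
      At ivy: go left to ash.
        At ash: go left to plum.
          plum is a leaf — visit plum.
        Visit ash.
        At ash: no right child.
      Visit ivy.
      At ivy: no right child.
    Visit cedar.
    At cedar: no right child.
Full in-order sequence: poppy, rye, sage, hop, fig, pear, kale, bay, rose, plum, ash, ivy, cedar.

ash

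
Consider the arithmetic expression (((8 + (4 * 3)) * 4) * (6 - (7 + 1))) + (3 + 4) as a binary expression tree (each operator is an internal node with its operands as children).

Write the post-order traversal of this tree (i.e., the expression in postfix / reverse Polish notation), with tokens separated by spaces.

Post-order on an expression tree gives postfix notation: for each operator, emit left operand, right operand, then the operator.

8 4 3 * + 4 * 6 7 1 + - * 3 4 + +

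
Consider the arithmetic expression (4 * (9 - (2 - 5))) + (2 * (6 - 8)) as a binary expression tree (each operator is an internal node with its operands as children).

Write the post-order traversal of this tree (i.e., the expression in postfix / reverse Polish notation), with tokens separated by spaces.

4 9 2 5 - - * 2 6 8 - * +

Post-order on an expression tree gives postfix notation: for each operator, emit left operand, right operand, then the operator.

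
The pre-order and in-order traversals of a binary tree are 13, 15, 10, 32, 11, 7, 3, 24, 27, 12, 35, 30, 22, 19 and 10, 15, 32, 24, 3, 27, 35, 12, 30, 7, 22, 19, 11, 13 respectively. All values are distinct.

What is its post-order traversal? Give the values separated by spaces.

The first element of pre-order is the root; it splits in-order into left and right subtrees.
Root 13: left subtree has 13 nodes {10, 15, 32, 24, 3, 27, 35, 12, 30, 7, 22, 19, 11}, right has 0 { }.
  Root 15: left subtree has 1 node {10}, right has 11 {32, 24, 3, 27, 35, 12, 30, 7, 22, 19, 11}.
    Root 32: left subtree has 0 nodes { }, right has 10 {24, 3, 27, 35, 12, 30, 7, 22, 19, 11}.
      Root 11: left subtree has 9 nodes {24, 3, 27, 35, 12, 30, 7, 22, 19}, right has 0 { }.
        Root 7: left subtree has 6 nodes {24, 3, 27, 35, 12, 30}, right has 2 {22, 19}.
          Root 3: left subtree has 1 node {24}, right has 4 {27, 35, 12, 30}.
            Root 27: left subtree has 0 nodes { }, right has 3 {35, 12, 30}.
              Root 12: left subtree has 1 node {35}, right has 1 {30}.
          Root 22: left subtree has 0 nodes { }, right has 1 {19}.

10 24 35 30 12 27 3 19 22 7 11 32 15 13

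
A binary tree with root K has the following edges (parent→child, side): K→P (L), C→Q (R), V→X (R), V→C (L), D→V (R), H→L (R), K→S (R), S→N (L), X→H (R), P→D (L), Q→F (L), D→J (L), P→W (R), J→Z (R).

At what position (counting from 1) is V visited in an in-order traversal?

In-order visits the left subtree, then the node, then the right subtree.
At K: go left to P.
  At P: go left to D.
    At D: go left to J.
      At J: no left child.
      Visit J.
      At J: go right to Z.
        Z is a leaf — visit Z.
    Visit D.
    At D: go right to V.
      At V: go left to C.
        At C: no left child.
        Visit C.
        At C: go right to Q.
          At Q: go left to F.
            F is a leaf — visit F.
          Visit Q.
          At Q: no right child.
      Visit V.
      At V: go right to X.
        At X: no left child.
        Visit X.
        At X: go right to H.
          At H: no left child.
          Visit H.
          At H: go right to L.
            L is a leaf — visit L.
  Visit P.
  At P: go right to W.
    W is a leaf — visit W.
Visit K.
At K: go right to S.
  At S: go left to N.
    N is a leaf — visit N.
  Visit S.
  At S: no right child.
Full in-order sequence: J, Z, D, C, F, Q, V, X, H, L, P, W, K, N, S.

7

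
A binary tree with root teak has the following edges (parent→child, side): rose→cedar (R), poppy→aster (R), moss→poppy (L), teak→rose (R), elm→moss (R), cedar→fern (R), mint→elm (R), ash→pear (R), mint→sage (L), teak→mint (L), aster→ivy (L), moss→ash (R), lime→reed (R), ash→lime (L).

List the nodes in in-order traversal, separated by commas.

sage, mint, elm, poppy, ivy, aster, moss, lime, reed, ash, pear, teak, rose, cedar, fern

In-order visits the left subtree, then the node, then the right subtree.
At teak: go left to mint.
  At mint: go left to sage.
    sage is a leaf — visit sage.
  Visit mint.
  At mint: go right to elm.
    At elm: no left child.
    Visit elm.
    At elm: go right to moss.
      At moss: go left to poppy.
        At poppy: no left child.
        Visit poppy.
        At poppy: go right to aster.
          At aster: go left to ivy.
            ivy is a leaf — visit ivy.
          Visit aster.
          At aster: no right child.
      Visit moss.
      At moss: go right to ash.
        At ash: go left to lime.
          At lime: no left child.
          Visit lime.
          At lime: go right to reed.
            reed is a leaf — visit reed.
        Visit ash.
        At ash: go right to pear.
          pear is a leaf — visit pear.
Visit teak.
At teak: go right to rose.
  At rose: no left child.
  Visit rose.
  At rose: go right to cedar.
    At cedar: no left child.
    Visit cedar.
    At cedar: go right to fern.
      fern is a leaf — visit fern.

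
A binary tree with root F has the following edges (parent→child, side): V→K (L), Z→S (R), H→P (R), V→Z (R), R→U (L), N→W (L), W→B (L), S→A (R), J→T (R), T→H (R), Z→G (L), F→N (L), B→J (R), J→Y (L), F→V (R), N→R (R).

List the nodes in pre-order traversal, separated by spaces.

F N W B J Y T H P R U V K Z G S A

Pre-order visits the node, then its left subtree, then its right subtree.
Visit F.
At F: go left to N.
  Visit N.
  At N: go left to W.
    Visit W.
    At W: go left to B.
      Visit B.
      At B: no left child.
      At B: go right to J.
        Visit J.
        At J: go left to Y.
          Y is a leaf — visit Y.
        At J: go right to T.
          Visit T.
          At T: no left child.
          At T: go right to H.
            Visit H.
            At H: no left child.
            At H: go right to P.
              P is a leaf — visit P.
    At W: no right child.
  At N: go right to R.
    Visit R.
    At R: go left to U.
      U is a leaf — visit U.
    At R: no right child.
At F: go right to V.
  Visit V.
  At V: go left to K.
    K is a leaf — visit K.
  At V: go right to Z.
    Visit Z.
    At Z: go left to G.
      G is a leaf — visit G.
    At Z: go right to S.
      Visit S.
      At S: no left child.
      At S: go right to A.
        A is a leaf — visit A.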